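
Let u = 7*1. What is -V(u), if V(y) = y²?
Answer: -49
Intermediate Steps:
u = 7
-V(u) = -1*7² = -1*49 = -49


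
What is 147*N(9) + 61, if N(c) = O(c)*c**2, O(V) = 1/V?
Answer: 1384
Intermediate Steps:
N(c) = c (N(c) = c**2/c = c)
147*N(9) + 61 = 147*9 + 61 = 1323 + 61 = 1384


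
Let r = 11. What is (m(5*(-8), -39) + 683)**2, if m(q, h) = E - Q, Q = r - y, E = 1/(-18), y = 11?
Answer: 151117849/324 ≈ 4.6641e+5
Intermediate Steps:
E = -1/18 ≈ -0.055556
Q = 0 (Q = 11 - 1*11 = 11 - 11 = 0)
m(q, h) = -1/18 (m(q, h) = -1/18 - 1*0 = -1/18 + 0 = -1/18)
(m(5*(-8), -39) + 683)**2 = (-1/18 + 683)**2 = (12293/18)**2 = 151117849/324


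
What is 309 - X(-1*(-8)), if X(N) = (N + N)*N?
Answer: 181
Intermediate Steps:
X(N) = 2*N² (X(N) = (2*N)*N = 2*N²)
309 - X(-1*(-8)) = 309 - 2*(-1*(-8))² = 309 - 2*8² = 309 - 2*64 = 309 - 1*128 = 309 - 128 = 181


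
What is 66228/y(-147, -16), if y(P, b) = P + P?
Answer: -11038/49 ≈ -225.27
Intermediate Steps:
y(P, b) = 2*P
66228/y(-147, -16) = 66228/((2*(-147))) = 66228/(-294) = 66228*(-1/294) = -11038/49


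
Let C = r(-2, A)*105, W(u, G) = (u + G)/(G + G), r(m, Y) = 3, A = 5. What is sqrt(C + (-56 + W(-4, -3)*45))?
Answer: sqrt(1246)/2 ≈ 17.649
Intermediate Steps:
W(u, G) = (G + u)/(2*G) (W(u, G) = (G + u)/((2*G)) = (G + u)*(1/(2*G)) = (G + u)/(2*G))
C = 315 (C = 3*105 = 315)
sqrt(C + (-56 + W(-4, -3)*45)) = sqrt(315 + (-56 + ((1/2)*(-3 - 4)/(-3))*45)) = sqrt(315 + (-56 + ((1/2)*(-1/3)*(-7))*45)) = sqrt(315 + (-56 + (7/6)*45)) = sqrt(315 + (-56 + 105/2)) = sqrt(315 - 7/2) = sqrt(623/2) = sqrt(1246)/2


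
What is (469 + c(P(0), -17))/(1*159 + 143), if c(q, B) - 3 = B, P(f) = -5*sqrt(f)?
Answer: 455/302 ≈ 1.5066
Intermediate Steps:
c(q, B) = 3 + B
(469 + c(P(0), -17))/(1*159 + 143) = (469 + (3 - 17))/(1*159 + 143) = (469 - 14)/(159 + 143) = 455/302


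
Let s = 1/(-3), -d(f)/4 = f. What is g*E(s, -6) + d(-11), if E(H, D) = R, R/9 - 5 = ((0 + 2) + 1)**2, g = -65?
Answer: -8146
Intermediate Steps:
d(f) = -4*f
s = -1/3 ≈ -0.33333
R = 126 (R = 45 + 9*((0 + 2) + 1)**2 = 45 + 9*(2 + 1)**2 = 45 + 9*3**2 = 45 + 9*9 = 45 + 81 = 126)
E(H, D) = 126
g*E(s, -6) + d(-11) = -65*126 - 4*(-11) = -8190 + 44 = -8146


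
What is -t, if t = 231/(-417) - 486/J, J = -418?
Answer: -17684/29051 ≈ -0.60872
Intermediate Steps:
t = 17684/29051 (t = 231/(-417) - 486/(-418) = 231*(-1/417) - 486*(-1/418) = -77/139 + 243/209 = 17684/29051 ≈ 0.60872)
-t = -1*17684/29051 = -17684/29051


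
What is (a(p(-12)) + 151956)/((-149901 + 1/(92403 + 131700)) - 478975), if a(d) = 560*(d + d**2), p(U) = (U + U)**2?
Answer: -5963351248404/20133285461 ≈ -296.19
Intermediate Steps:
p(U) = 4*U**2 (p(U) = (2*U)**2 = 4*U**2)
a(d) = 560*d + 560*d**2
(a(p(-12)) + 151956)/((-149901 + 1/(92403 + 131700)) - 478975) = (560*(4*(-12)**2)*(1 + 4*(-12)**2) + 151956)/((-149901 + 1/(92403 + 131700)) - 478975) = (560*(4*144)*(1 + 4*144) + 151956)/((-149901 + 1/224103) - 478975) = (560*576*(1 + 576) + 151956)/((-149901 + 1/224103) - 478975) = (560*576*577 + 151956)/(-33593263802/224103 - 478975) = (186117120 + 151956)/(-140932998227/224103) = 186269076*(-224103/140932998227) = -5963351248404/20133285461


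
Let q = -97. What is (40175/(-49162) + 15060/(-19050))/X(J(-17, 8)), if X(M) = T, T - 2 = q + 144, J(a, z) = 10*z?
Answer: -50190449/1529675630 ≈ -0.032811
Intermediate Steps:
T = 49 (T = 2 + (-97 + 144) = 2 + 47 = 49)
X(M) = 49
(40175/(-49162) + 15060/(-19050))/X(J(-17, 8)) = (40175/(-49162) + 15060/(-19050))/49 = (40175*(-1/49162) + 15060*(-1/19050))*(1/49) = (-40175/49162 - 502/635)*(1/49) = -50190449/31217870*1/49 = -50190449/1529675630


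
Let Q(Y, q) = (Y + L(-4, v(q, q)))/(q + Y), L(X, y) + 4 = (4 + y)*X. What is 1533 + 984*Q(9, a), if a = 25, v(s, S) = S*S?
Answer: -1209351/17 ≈ -71138.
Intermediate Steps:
v(s, S) = S²
L(X, y) = -4 + X*(4 + y) (L(X, y) = -4 + (4 + y)*X = -4 + X*(4 + y))
Q(Y, q) = (-20 + Y - 4*q²)/(Y + q) (Q(Y, q) = (Y + (-4 + 4*(-4) - 4*q²))/(q + Y) = (Y + (-4 - 16 - 4*q²))/(Y + q) = (Y + (-20 - 4*q²))/(Y + q) = (-20 + Y - 4*q²)/(Y + q))
1533 + 984*Q(9, a) = 1533 + 984*((-20 + 9 - 4*25²)/(9 + 25)) = 1533 + 984*((-20 + 9 - 4*625)/34) = 1533 + 984*((-20 + 9 - 2500)/34) = 1533 + 984*((1/34)*(-2511)) = 1533 + 984*(-2511/34) = 1533 - 1235412/17 = -1209351/17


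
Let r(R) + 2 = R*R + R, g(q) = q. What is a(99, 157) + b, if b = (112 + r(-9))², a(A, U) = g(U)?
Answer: 33281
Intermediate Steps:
r(R) = -2 + R + R² (r(R) = -2 + (R*R + R) = -2 + (R² + R) = -2 + (R + R²) = -2 + R + R²)
a(A, U) = U
b = 33124 (b = (112 + (-2 - 9 + (-9)²))² = (112 + (-2 - 9 + 81))² = (112 + 70)² = 182² = 33124)
a(99, 157) + b = 157 + 33124 = 33281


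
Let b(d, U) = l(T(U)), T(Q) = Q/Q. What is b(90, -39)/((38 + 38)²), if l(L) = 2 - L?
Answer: 1/5776 ≈ 0.00017313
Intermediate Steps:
T(Q) = 1
b(d, U) = 1 (b(d, U) = 2 - 1*1 = 2 - 1 = 1)
b(90, -39)/((38 + 38)²) = 1/(38 + 38)² = 1/76² = 1/5776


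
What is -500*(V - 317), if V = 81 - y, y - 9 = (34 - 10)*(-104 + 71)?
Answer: -273500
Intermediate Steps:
y = -783 (y = 9 + (34 - 10)*(-104 + 71) = 9 + 24*(-33) = 9 - 792 = -783)
V = 864 (V = 81 - 1*(-783) = 81 + 783 = 864)
-500*(V - 317) = -500*(864 - 317) = -500*547 = -273500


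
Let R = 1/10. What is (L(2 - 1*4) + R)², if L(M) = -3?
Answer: 841/100 ≈ 8.4100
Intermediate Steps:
R = ⅒ ≈ 0.10000
(L(2 - 1*4) + R)² = (-3 + ⅒)² = (-29/10)² = 841/100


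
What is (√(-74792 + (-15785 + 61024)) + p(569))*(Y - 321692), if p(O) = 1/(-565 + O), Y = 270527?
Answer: -51165/4 - 51165*I*√29553 ≈ -12791.0 - 8.7958e+6*I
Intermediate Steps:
(√(-74792 + (-15785 + 61024)) + p(569))*(Y - 321692) = (√(-74792 + (-15785 + 61024)) + 1/(-565 + 569))*(270527 - 321692) = (√(-74792 + 45239) + 1/4)*(-51165) = (√(-29553) + ¼)*(-51165) = (I*√29553 + ¼)*(-51165) = (¼ + I*√29553)*(-51165) = -51165/4 - 51165*I*√29553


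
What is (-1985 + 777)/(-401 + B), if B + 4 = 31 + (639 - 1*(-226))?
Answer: -1208/491 ≈ -2.4603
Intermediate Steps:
B = 892 (B = -4 + (31 + (639 - 1*(-226))) = -4 + (31 + (639 + 226)) = -4 + (31 + 865) = -4 + 896 = 892)
(-1985 + 777)/(-401 + B) = (-1985 + 777)/(-401 + 892) = -1208/491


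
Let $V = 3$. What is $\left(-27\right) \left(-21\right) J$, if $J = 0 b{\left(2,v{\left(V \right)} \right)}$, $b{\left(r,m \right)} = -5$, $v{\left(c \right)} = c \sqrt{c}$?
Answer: $0$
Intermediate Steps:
$v{\left(c \right)} = c^{\frac{3}{2}}$
$J = 0$ ($J = 0 \left(-5\right) = 0$)
$\left(-27\right) \left(-21\right) J = \left(-27\right) \left(-21\right) 0 = 567 \cdot 0 = 0$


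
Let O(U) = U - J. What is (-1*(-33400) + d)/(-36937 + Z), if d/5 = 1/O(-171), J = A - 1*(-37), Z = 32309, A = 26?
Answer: -7815595/1082952 ≈ -7.2169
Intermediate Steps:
J = 63 (J = 26 - 1*(-37) = 26 + 37 = 63)
O(U) = -63 + U (O(U) = U - 1*63 = U - 63 = -63 + U)
d = -5/234 (d = 5/(-63 - 171) = 5/(-234) = 5*(-1/234) = -5/234 ≈ -0.021368)
(-1*(-33400) + d)/(-36937 + Z) = (-1*(-33400) - 5/234)/(-36937 + 32309) = (33400 - 5/234)/(-4628) = (7815595/234)*(-1/4628) = -7815595/1082952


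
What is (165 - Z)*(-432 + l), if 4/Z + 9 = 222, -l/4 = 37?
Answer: -20381780/213 ≈ -95689.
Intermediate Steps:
l = -148 (l = -4*37 = -148)
Z = 4/213 (Z = 4/(-9 + 222) = 4/213 ≈ 0.018779)
(165 - Z)*(-432 + l) = (165 - 1*4/213)*(-432 - 148) = (165 - 4/213)*(-580) = (35141/213)*(-580) = -20381780/213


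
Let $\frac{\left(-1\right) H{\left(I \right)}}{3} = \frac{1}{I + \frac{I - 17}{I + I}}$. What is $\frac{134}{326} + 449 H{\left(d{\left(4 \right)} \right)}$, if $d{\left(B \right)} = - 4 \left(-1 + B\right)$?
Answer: $\frac{5286817}{42217} \approx 125.23$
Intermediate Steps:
$d{\left(B \right)} = 4 - 4 B$
$H{\left(I \right)} = - \frac{3}{I + \frac{-17 + I}{2 I}}$ ($H{\left(I \right)} = - \frac{3}{I + \frac{I - 17}{I + I}} = - \frac{3}{I + \frac{-17 + I}{2 I}}$)
$\frac{134}{326} + 449 H{\left(d{\left(4 \right)} \right)} = \frac{134}{326} + 449 \left(- \frac{6 \left(4 - 16\right)}{-17 + \left(4 - 16\right) + 2 \left(4 - 16\right)^{2}}\right) = 134 \cdot \frac{1}{326} + 449 \left(- \frac{6 \left(4 - 16\right)}{-17 + \left(4 - 16\right) + 2 \left(4 - 16\right)^{2}}\right) = \frac{67}{163} + 449 \left(\left(-6\right) \left(-12\right) \frac{1}{-17 - 12 + 2 \left(-12\right)^{2}}\right) = \frac{67}{163} + 449 \left(\left(-6\right) \left(-12\right) \frac{1}{-17 - 12 + 2 \cdot 144}\right) = \frac{67}{163} + 449 \left(\left(-6\right) \left(-12\right) \frac{1}{-17 - 12 + 288}\right) = \frac{67}{163} + 449 \left(\left(-6\right) \left(-12\right) \frac{1}{259}\right) = \frac{67}{163} + 449 \cdot \frac{72}{259} = \frac{67}{163} + \frac{32328}{259} = \frac{5286817}{42217}$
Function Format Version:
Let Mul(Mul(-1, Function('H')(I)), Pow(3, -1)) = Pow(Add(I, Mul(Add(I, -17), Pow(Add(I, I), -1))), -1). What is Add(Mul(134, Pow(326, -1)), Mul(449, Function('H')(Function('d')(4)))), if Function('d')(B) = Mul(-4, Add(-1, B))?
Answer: Rational(5286817, 42217) ≈ 125.23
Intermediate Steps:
Function('d')(B) = Add(4, Mul(-4, B))
Function('H')(I) = Mul(-3, Pow(Add(I, Mul(Rational(1, 2), Pow(I, -1), Add(-17, I))), -1)) (Function('H')(I) = Mul(-3, Pow(Add(I, Mul(Add(I, -17), Pow(Add(I, I), -1))), -1)) = Mul(-3, Pow(Add(I, Mul(Add(-17, I), Pow(Mul(2, I), -1))), -1)) = Mul(-3, Pow(Add(I, Mul(Add(-17, I), Mul(Rational(1, 2), Pow(I, -1)))), -1)) = Mul(-3, Pow(Add(I, Mul(Rational(1, 2), Pow(I, -1), Add(-17, I))), -1)))
Add(Mul(134, Pow(326, -1)), Mul(449, Function('H')(Function('d')(4)))) = Add(Mul(134, Pow(326, -1)), Mul(449, Mul(-6, Add(4, Mul(-4, 4)), Pow(Add(-17, Add(4, Mul(-4, 4)), Mul(2, Pow(Add(4, Mul(-4, 4)), 2))), -1)))) = Add(Mul(134, Rational(1, 326)), Mul(449, Mul(-6, Add(4, -16), Pow(Add(-17, Add(4, -16), Mul(2, Pow(Add(4, -16), 2))), -1)))) = Add(Rational(67, 163), Mul(449, Mul(-6, -12, Pow(Add(-17, -12, Mul(2, Pow(-12, 2))), -1)))) = Add(Rational(67, 163), Mul(449, Mul(-6, -12, Pow(Add(-17, -12, Mul(2, 144)), -1)))) = Add(Rational(67, 163), Mul(449, Mul(-6, -12, Pow(Add(-17, -12, 288), -1)))) = Add(Rational(67, 163), Mul(449, Mul(-6, -12, Pow(259, -1)))) = Add(Rational(67, 163), Mul(449, Mul(-6, -12, Rational(1, 259)))) = Add(Rational(67, 163), Mul(449, Rational(72, 259))) = Add(Rational(67, 163), Rational(32328, 259)) = Rational(5286817, 42217)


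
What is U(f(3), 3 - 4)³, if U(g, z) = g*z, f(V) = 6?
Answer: -216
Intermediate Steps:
U(f(3), 3 - 4)³ = (6*(3 - 4))³ = (6*(-1))³ = (-6)³ = -216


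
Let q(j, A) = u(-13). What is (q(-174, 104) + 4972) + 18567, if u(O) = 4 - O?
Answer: 23556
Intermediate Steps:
q(j, A) = 17 (q(j, A) = 4 - 1*(-13) = 4 + 13 = 17)
(q(-174, 104) + 4972) + 18567 = (17 + 4972) + 18567 = 4989 + 18567 = 23556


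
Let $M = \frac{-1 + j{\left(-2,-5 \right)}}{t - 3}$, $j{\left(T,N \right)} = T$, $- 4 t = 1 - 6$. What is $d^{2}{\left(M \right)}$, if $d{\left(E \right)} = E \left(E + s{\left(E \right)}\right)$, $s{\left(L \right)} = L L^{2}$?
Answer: $\frac{772395264}{5764801} \approx 133.98$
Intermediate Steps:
$t = \frac{5}{4}$ ($t = - \frac{1 - 6}{4} = \left(- \frac{1}{4}\right) \left(-5\right) = \frac{5}{4} \approx 1.25$)
$s{\left(L \right)} = L^{3}$
$M = \frac{12}{7}$ ($M = \frac{-1 - 2}{\frac{5}{4} - 3} = - \frac{3}{- \frac{7}{4}} = \left(-3\right) \left(- \frac{4}{7}\right) = \frac{12}{7} \approx 1.7143$)
$d{\left(E \right)} = E \left(E + E^{3}\right)$
$d^{2}{\left(M \right)} = \left(\left(\frac{12}{7}\right)^{2} + \left(\frac{12}{7}\right)^{4}\right)^{2} = \left(\frac{144}{49} + \frac{20736}{2401}\right)^{2} = \left(\frac{27792}{2401}\right)^{2} = \frac{772395264}{5764801}$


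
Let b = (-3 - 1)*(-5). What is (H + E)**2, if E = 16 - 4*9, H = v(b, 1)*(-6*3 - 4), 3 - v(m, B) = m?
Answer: 125316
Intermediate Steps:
b = 20 (b = -4*(-5) = 20)
v(m, B) = 3 - m
H = 374 (H = (3 - 1*20)*(-6*3 - 4) = (3 - 20)*(-18 - 4) = -17*(-22) = 374)
E = -20 (E = 16 - 36 = -20)
(H + E)**2 = (374 - 20)**2 = 354**2 = 125316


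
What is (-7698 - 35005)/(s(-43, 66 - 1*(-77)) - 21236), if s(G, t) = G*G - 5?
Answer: 42703/19392 ≈ 2.2021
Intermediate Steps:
s(G, t) = -5 + G² (s(G, t) = G² - 5 = -5 + G²)
(-7698 - 35005)/(s(-43, 66 - 1*(-77)) - 21236) = (-7698 - 35005)/((-5 + (-43)²) - 21236) = -42703/((-5 + 1849) - 21236) = -42703/(1844 - 21236) = -42703/(-19392) = -42703*(-1/19392) = 42703/19392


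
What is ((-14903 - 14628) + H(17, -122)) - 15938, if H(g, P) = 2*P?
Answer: -45713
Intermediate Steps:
((-14903 - 14628) + H(17, -122)) - 15938 = ((-14903 - 14628) + 2*(-122)) - 15938 = (-29531 - 244) - 15938 = -29775 - 15938 = -45713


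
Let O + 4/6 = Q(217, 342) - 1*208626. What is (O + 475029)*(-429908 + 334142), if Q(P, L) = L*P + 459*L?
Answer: -47652618926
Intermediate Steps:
Q(P, L) = 459*L + L*P
O = 67696/3 (O = -⅔ + (342*(459 + 217) - 1*208626) = -⅔ + (342*676 - 208626) = -⅔ + (231192 - 208626) = -⅔ + 22566 = 67696/3 ≈ 22565.)
(O + 475029)*(-429908 + 334142) = (67696/3 + 475029)*(-429908 + 334142) = (1492783/3)*(-95766) = -47652618926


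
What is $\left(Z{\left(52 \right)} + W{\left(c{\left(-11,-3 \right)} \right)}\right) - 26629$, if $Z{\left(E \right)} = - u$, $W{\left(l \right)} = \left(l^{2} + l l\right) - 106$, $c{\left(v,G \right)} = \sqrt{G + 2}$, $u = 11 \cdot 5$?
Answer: $-26792$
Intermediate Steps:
$u = 55$
$c{\left(v,G \right)} = \sqrt{2 + G}$
$W{\left(l \right)} = -106 + 2 l^{2}$ ($W{\left(l \right)} = \left(l^{2} + l^{2}\right) - 106 = 2 l^{2} - 106 = -106 + 2 l^{2}$)
$Z{\left(E \right)} = -55$ ($Z{\left(E \right)} = \left(-1\right) 55 = -55$)
$\left(Z{\left(52 \right)} + W{\left(c{\left(-11,-3 \right)} \right)}\right) - 26629 = \left(-55 - \left(106 - 2 \left(\sqrt{2 - 3}\right)^{2}\right)\right) - 26629 = \left(-55 - \left(106 - 2 \left(\sqrt{-1}\right)^{2}\right)\right) - 26629 = \left(-55 - \left(106 - 2 i^{2}\right)\right) - 26629 = \left(-55 + \left(-106 + 2 \left(-1\right)\right)\right) - 26629 = \left(-55 - 108\right) - 26629 = -163 - 26629 = -26792$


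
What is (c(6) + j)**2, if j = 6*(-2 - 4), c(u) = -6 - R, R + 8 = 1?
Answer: 1225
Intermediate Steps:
R = -7 (R = -8 + 1 = -7)
c(u) = 1 (c(u) = -6 - 1*(-7) = -6 + 7 = 1)
j = -36 (j = 6*(-6) = -36)
(c(6) + j)**2 = (1 - 36)**2 = (-35)**2 = 1225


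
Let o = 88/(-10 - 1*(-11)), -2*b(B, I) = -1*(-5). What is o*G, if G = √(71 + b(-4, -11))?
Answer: 44*√274 ≈ 728.33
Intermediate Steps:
b(B, I) = -5/2 (b(B, I) = -(-1)*(-5)/2 = -½*5 = -5/2)
G = √274/2 (G = √(71 - 5/2) = √(137/2) = √274/2 ≈ 8.2765)
o = 88 (o = 88/(-10 + 11) = 88/1 = 88*1 = 88)
o*G = 88*(√274/2) = 44*√274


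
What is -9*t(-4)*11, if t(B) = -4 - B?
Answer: 0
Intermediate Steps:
-9*t(-4)*11 = -9*(-4 - 1*(-4))*11 = -9*(-4 + 4)*11 = -9*0*11 = 0*11 = 0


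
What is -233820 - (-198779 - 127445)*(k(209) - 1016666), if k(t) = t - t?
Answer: -331661083004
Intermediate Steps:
k(t) = 0
-233820 - (-198779 - 127445)*(k(209) - 1016666) = -233820 - (-198779 - 127445)*(0 - 1016666) = -233820 - (-326224)*(-1016666) = -233820 - 1*331660849184 = -233820 - 331660849184 = -331661083004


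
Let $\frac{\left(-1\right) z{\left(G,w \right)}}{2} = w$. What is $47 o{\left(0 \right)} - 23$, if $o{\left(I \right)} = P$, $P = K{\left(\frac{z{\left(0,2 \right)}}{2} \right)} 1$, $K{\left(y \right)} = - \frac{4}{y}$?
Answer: $71$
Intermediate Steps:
$z{\left(G,w \right)} = - 2 w$
$P = 2$ ($P = - \frac{4}{\left(-2\right) 2 \cdot \frac{1}{2}} \cdot 1 = - \frac{4}{\left(-4\right) \frac{1}{2}} \cdot 1 = - \frac{4}{-2} \cdot 1 = \left(-4\right) \left(- \frac{1}{2}\right) 1 = 2 \cdot 1 = 2$)
$o{\left(I \right)} = 2$
$47 o{\left(0 \right)} - 23 = 47 \cdot 2 - 23 = 94 - 23 = 71$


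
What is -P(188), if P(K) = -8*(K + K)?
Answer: 3008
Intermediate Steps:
P(K) = -16*K
-P(188) = -(-16)*188 = -1*(-3008) = 3008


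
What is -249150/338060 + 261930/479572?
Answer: -386716350/2026551379 ≈ -0.19082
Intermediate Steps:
-249150/338060 + 261930/479572 = -249150*1/338060 + 261930*(1/479572) = -24915/33806 + 130965/239786 = -386716350/2026551379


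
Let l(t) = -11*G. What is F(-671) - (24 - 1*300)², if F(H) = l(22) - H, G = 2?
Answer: -75527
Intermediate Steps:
l(t) = -22 (l(t) = -11*2 = -22)
F(H) = -22 - H
F(-671) - (24 - 1*300)² = (-22 - 1*(-671)) - (24 - 1*300)² = (-22 + 671) - (24 - 300)² = 649 - 1*(-276)² = 649 - 1*76176 = 649 - 76176 = -75527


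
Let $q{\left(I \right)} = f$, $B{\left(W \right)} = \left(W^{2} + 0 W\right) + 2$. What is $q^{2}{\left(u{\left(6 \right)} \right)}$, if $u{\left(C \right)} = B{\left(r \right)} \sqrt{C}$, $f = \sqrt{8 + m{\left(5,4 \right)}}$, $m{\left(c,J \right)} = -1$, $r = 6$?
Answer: $7$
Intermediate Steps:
$B{\left(W \right)} = 2 + W^{2}$ ($B{\left(W \right)} = \left(W^{2} + 0\right) + 2 = W^{2} + 2 = 2 + W^{2}$)
$f = \sqrt{7}$ ($f = \sqrt{8 - 1} = \sqrt{7} \approx 2.6458$)
$u{\left(C \right)} = 38 \sqrt{C}$ ($u{\left(C \right)} = \left(2 + 6^{2}\right) \sqrt{C} = \left(2 + 36\right) \sqrt{C} = 38 \sqrt{C}$)
$q{\left(I \right)} = \sqrt{7}$
$q^{2}{\left(u{\left(6 \right)} \right)} = \left(\sqrt{7}\right)^{2} = 7$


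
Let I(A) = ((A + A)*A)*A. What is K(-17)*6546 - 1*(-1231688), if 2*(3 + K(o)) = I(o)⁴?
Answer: 30510761319249336098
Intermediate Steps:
I(A) = 2*A³ (I(A) = ((2*A)*A)*A = (2*A²)*A = 2*A³)
K(o) = -3 + 8*o¹² (K(o) = -3 + (2*o³)⁴/2 = -3 + (16*o¹²)/2 = -3 + 8*o¹²)
K(-17)*6546 - 1*(-1231688) = (-3 + 8*(-17)¹²)*6546 - 1*(-1231688) = (-3 + 8*582622237229761)*6546 + 1231688 = (-3 + 4660977897838088)*6546 + 1231688 = 4660977897838085*6546 + 1231688 = 30510761319248104410 + 1231688 = 30510761319249336098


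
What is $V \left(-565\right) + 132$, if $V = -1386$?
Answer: $783222$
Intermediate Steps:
$V \left(-565\right) + 132 = \left(-1386\right) \left(-565\right) + 132 = 783090 + 132 = 783222$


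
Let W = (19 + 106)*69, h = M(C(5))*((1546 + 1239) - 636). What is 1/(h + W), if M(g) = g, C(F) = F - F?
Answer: 1/8625 ≈ 0.00011594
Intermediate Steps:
C(F) = 0
h = 0 (h = 0*((1546 + 1239) - 636) = 0*(2785 - 636) = 0*2149 = 0)
W = 8625 (W = 125*69 = 8625)
1/(h + W) = 1/(0 + 8625) = 1/8625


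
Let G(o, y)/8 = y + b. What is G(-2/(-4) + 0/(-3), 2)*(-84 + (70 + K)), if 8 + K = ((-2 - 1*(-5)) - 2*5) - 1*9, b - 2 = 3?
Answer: -2128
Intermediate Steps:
b = 5 (b = 2 + 3 = 5)
G(o, y) = 40 + 8*y (G(o, y) = 8*(y + 5) = 8*(5 + y) = 40 + 8*y)
K = -24 (K = -8 + (((-2 - 1*(-5)) - 2*5) - 1*9) = -8 + (((-2 + 5) - 10) - 9) = -8 + ((3 - 10) - 9) = -8 + (-7 - 9) = -8 - 16 = -24)
G(-2/(-4) + 0/(-3), 2)*(-84 + (70 + K)) = (40 + 8*2)*(-84 + (70 - 24)) = (40 + 16)*(-84 + 46) = 56*(-38) = -2128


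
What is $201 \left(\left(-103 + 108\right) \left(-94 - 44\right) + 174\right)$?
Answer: $-103716$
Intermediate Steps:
$201 \left(\left(-103 + 108\right) \left(-94 - 44\right) + 174\right) = 201 \left(5 \left(-138\right) + 174\right) = 201 \left(-690 + 174\right) = 201 \left(-516\right) = -103716$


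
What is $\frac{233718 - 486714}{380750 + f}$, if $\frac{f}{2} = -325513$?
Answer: $\frac{21083}{22523} \approx 0.93607$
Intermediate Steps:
$f = -651026$ ($f = 2 \left(-325513\right) = -651026$)
$\frac{233718 - 486714}{380750 + f} = \frac{233718 - 486714}{380750 - 651026} = - \frac{252996}{-270276} = \left(-252996\right) \left(- \frac{1}{270276}\right) = \frac{21083}{22523}$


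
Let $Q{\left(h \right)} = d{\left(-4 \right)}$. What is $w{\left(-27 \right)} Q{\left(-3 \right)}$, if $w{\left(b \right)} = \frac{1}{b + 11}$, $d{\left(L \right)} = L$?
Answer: $\frac{1}{4} \approx 0.25$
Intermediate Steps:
$Q{\left(h \right)} = -4$
$w{\left(b \right)} = \frac{1}{11 + b}$
$w{\left(-27 \right)} Q{\left(-3 \right)} = \frac{1}{11 - 27} \left(-4\right) = \frac{1}{-16} \left(-4\right) = \left(- \frac{1}{16}\right) \left(-4\right) = \frac{1}{4}$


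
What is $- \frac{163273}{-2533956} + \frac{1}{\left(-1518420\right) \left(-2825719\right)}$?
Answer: $\frac{4864887120013059}{75501827656962395} \approx 0.064434$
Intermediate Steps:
$- \frac{163273}{-2533956} + \frac{1}{\left(-1518420\right) \left(-2825719\right)} = \left(-163273\right) \left(- \frac{1}{2533956}\right) - - \frac{1}{4290628243980} = \frac{163273}{2533956} + \frac{1}{4290628243980} = \frac{4864887120013059}{75501827656962395}$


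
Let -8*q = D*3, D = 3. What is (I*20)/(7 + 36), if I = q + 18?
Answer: 675/86 ≈ 7.8488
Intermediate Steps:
q = -9/8 (q = -3*3/8 = -1/8*9 = -9/8 ≈ -1.1250)
I = 135/8 (I = -9/8 + 18 = 135/8 ≈ 16.875)
(I*20)/(7 + 36) = ((135/8)*20)/(7 + 36) = (675/2)/43 = (675/2)*(1/43) = 675/86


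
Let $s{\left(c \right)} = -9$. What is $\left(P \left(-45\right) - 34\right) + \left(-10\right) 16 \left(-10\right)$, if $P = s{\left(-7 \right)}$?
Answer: $1971$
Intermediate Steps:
$P = -9$
$\left(P \left(-45\right) - 34\right) + \left(-10\right) 16 \left(-10\right) = \left(\left(-9\right) \left(-45\right) - 34\right) + \left(-10\right) 16 \left(-10\right) = \left(405 - 34\right) - -1600 = 371 + 1600 = 1971$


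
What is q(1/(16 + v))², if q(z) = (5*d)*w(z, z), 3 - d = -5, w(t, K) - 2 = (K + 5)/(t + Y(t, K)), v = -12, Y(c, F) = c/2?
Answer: 409600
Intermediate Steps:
Y(c, F) = c/2 (Y(c, F) = c*(½) = c/2)
w(t, K) = 2 + 2*(5 + K)/(3*t) (w(t, K) = 2 + (K + 5)/(t + t/2) = 2 + (5 + K)/((3*t/2)) = 2 + (5 + K)*(2/(3*t)) = 2 + 2*(5 + K)/(3*t))
d = 8 (d = 3 - 1*(-5) = 3 + 5 = 8)
q(z) = 80*(5 + 4*z)/(3*z) (q(z) = (5*8)*(2*(5 + z + 3*z)/(3*z)) = 40*(2*(5 + 4*z)/(3*z)) = 80*(5 + 4*z)/(3*z))
q(1/(16 + v))² = (80*(5 + 4/(16 - 12))/(3*(1/(16 - 12))))² = (80*(5 + 4/4)/(3*(1/4)))² = (80*(5 + 4*(¼))/(3*(¼)))² = ((80/3)*4*(5 + 1))² = ((80/3)*4*6)² = 640² = 409600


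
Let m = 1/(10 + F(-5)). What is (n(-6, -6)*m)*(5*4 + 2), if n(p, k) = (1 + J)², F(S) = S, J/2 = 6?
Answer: 3718/5 ≈ 743.60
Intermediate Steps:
J = 12 (J = 2*6 = 12)
n(p, k) = 169 (n(p, k) = (1 + 12)² = 13² = 169)
m = ⅕ (m = 1/(10 - 5) = 1/5 = ⅕ ≈ 0.20000)
(n(-6, -6)*m)*(5*4 + 2) = (169*(⅕))*(5*4 + 2) = 169*(20 + 2)/5 = (169/5)*22 = 3718/5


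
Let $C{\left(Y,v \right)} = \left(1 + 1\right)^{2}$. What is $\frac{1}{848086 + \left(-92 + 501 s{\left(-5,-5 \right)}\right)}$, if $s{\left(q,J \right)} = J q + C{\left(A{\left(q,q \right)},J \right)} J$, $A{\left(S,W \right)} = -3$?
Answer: $\frac{1}{850499} \approx 1.1758 \cdot 10^{-6}$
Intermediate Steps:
$C{\left(Y,v \right)} = 4$ ($C{\left(Y,v \right)} = 2^{2} = 4$)
$s{\left(q,J \right)} = 4 J + J q$ ($s{\left(q,J \right)} = J q + 4 J = 4 J + J q$)
$\frac{1}{848086 + \left(-92 + 501 s{\left(-5,-5 \right)}\right)} = \frac{1}{848086 - \left(92 - 501 \left(- 5 \left(4 - 5\right)\right)\right)} = \frac{1}{848086 - \left(92 - 501 \left(\left(-5\right) \left(-1\right)\right)\right)} = \frac{1}{848086 + \left(-92 + 501 \cdot 5\right)} = \frac{1}{848086 + \left(-92 + 2505\right)} = \frac{1}{848086 + 2413} = \frac{1}{850499}$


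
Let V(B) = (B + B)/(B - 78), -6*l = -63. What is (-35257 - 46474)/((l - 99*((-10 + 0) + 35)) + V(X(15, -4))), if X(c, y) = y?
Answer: 6701942/202081 ≈ 33.165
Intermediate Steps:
l = 21/2 (l = -1/6*(-63) = 21/2 ≈ 10.500)
V(B) = 2*B/(-78 + B) (V(B) = (2*B)/(-78 + B) = 2*B/(-78 + B))
(-35257 - 46474)/((l - 99*((-10 + 0) + 35)) + V(X(15, -4))) = (-35257 - 46474)/((21/2 - 99*((-10 + 0) + 35)) + 2*(-4)/(-78 - 4)) = -81731/((21/2 - 99*(-10 + 35)) + 2*(-4)/(-82)) = -81731/((21/2 - 99*25) + 2*(-4)*(-1/82)) = -81731/((21/2 - 2475) + 4/41) = -81731/(-4929/2 + 4/41) = -81731/(-202081/82) = -81731*(-82/202081) = 6701942/202081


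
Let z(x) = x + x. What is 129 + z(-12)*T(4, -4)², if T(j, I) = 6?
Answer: -735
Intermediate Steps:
z(x) = 2*x
129 + z(-12)*T(4, -4)² = 129 + (2*(-12))*6² = 129 - 24*36 = 129 - 864 = -735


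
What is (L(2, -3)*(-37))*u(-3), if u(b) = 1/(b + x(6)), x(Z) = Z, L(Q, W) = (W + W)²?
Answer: -444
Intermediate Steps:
L(Q, W) = 4*W² (L(Q, W) = (2*W)² = 4*W²)
u(b) = 1/(6 + b) (u(b) = 1/(b + 6) = 1/(6 + b))
(L(2, -3)*(-37))*u(-3) = ((4*(-3)²)*(-37))/(6 - 3) = ((4*9)*(-37))/3 = (36*(-37))*(⅓) = -1332*⅓ = -444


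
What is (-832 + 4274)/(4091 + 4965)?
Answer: 1721/4528 ≈ 0.38008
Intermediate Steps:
(-832 + 4274)/(4091 + 4965) = 3442/9056 = 3442*(1/9056) = 1721/4528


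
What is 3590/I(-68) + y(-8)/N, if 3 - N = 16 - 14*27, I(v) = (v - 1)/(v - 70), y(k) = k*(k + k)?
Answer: 2620828/365 ≈ 7180.4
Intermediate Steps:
y(k) = 2*k² (y(k) = k*(2*k) = 2*k²)
I(v) = (-1 + v)/(-70 + v)
N = 365 (N = 3 - (16 - 14*27) = 3 - (16 - 378) = 3 - 1*(-362) = 3 + 362 = 365)
3590/I(-68) + y(-8)/N = 3590/(((-1 - 68)/(-70 - 68))) + (2*(-8)²)/365 = 3590/((-69/(-138))) + (2*64)*(1/365) = 3590/((-1/138*(-69))) + 128*(1/365) = 3590/(½) + 128/365 = 3590*2 + 128/365 = 7180 + 128/365 = 2620828/365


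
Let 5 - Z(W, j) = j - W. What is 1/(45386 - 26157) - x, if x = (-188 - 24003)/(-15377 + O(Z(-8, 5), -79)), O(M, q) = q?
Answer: -66450469/42457632 ≈ -1.5651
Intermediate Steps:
Z(W, j) = 5 + W - j (Z(W, j) = 5 - (j - W) = 5 + (W - j) = 5 + W - j)
x = 24191/15456 (x = (-188 - 24003)/(-15377 - 79) = -24191/(-15456) = -24191*(-1/15456) = 24191/15456 ≈ 1.5652)
1/(45386 - 26157) - x = 1/(45386 - 26157) - 1*24191/15456 = 1/19229 - 24191/15456 = -66450469/42457632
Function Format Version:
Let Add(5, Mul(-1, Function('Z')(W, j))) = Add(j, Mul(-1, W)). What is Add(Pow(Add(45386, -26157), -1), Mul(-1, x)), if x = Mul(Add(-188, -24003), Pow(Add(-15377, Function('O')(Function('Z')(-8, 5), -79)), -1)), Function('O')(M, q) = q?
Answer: Rational(-66450469, 42457632) ≈ -1.5651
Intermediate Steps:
Function('Z')(W, j) = Add(5, W, Mul(-1, j)) (Function('Z')(W, j) = Add(5, Mul(-1, Add(j, Mul(-1, W)))) = Add(5, Add(W, Mul(-1, j))) = Add(5, W, Mul(-1, j)))
x = Rational(24191, 15456) (x = Mul(Add(-188, -24003), Pow(Add(-15377, -79), -1)) = Mul(-24191, Pow(-15456, -1)) = Mul(-24191, Rational(-1, 15456)) = Rational(24191, 15456) ≈ 1.5652)
Add(Pow(Add(45386, -26157), -1), Mul(-1, x)) = Add(Pow(Add(45386, -26157), -1), Mul(-1, Rational(24191, 15456))) = Add(Pow(19229, -1), Rational(-24191, 15456)) = Add(Rational(1, 19229), Rational(-24191, 15456)) = Rational(-66450469, 42457632)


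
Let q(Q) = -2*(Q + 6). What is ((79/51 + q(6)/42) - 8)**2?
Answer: 6285049/127449 ≈ 49.314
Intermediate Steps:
q(Q) = -12 - 2*Q (q(Q) = -2*(6 + Q) = -12 - 2*Q)
((79/51 + q(6)/42) - 8)**2 = ((79/51 + (-12 - 2*6)/42) - 8)**2 = ((79*(1/51) + (-12 - 12)*(1/42)) - 8)**2 = ((79/51 - 24*1/42) - 8)**2 = ((79/51 - 4/7) - 8)**2 = (349/357 - 8)**2 = (-2507/357)**2 = 6285049/127449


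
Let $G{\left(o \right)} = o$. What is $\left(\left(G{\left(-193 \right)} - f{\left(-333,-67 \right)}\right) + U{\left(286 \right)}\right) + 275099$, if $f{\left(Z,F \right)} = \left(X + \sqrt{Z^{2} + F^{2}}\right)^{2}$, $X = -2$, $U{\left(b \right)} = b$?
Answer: $159810 + 4 \sqrt{115378} \approx 1.6117 \cdot 10^{5}$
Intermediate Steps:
$f{\left(Z,F \right)} = \left(-2 + \sqrt{F^{2} + Z^{2}}\right)^{2}$ ($f{\left(Z,F \right)} = \left(-2 + \sqrt{Z^{2} + F^{2}}\right)^{2} = \left(-2 + \sqrt{F^{2} + Z^{2}}\right)^{2}$)
$\left(\left(G{\left(-193 \right)} - f{\left(-333,-67 \right)}\right) + U{\left(286 \right)}\right) + 275099 = \left(\left(-193 - \left(-2 + \sqrt{\left(-67\right)^{2} + \left(-333\right)^{2}}\right)^{2}\right) + 286\right) + 275099 = \left(\left(-193 - \left(-2 + \sqrt{4489 + 110889}\right)^{2}\right) + 286\right) + 275099 = \left(\left(-193 - \left(-2 + \sqrt{115378}\right)^{2}\right) + 286\right) + 275099 = \left(93 - \left(-2 + \sqrt{115378}\right)^{2}\right) + 275099 = 275192 - \left(-2 + \sqrt{115378}\right)^{2}$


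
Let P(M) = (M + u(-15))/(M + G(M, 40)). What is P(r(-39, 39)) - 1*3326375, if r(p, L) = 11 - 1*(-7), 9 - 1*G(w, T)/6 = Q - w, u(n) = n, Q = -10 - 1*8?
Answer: -319331999/96 ≈ -3.3264e+6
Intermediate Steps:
Q = -18 (Q = -10 - 8 = -18)
G(w, T) = 162 + 6*w (G(w, T) = 54 - 6*(-18 - w) = 54 + (108 + 6*w) = 162 + 6*w)
r(p, L) = 18 (r(p, L) = 11 + 7 = 18)
P(M) = (-15 + M)/(162 + 7*M) (P(M) = (M - 15)/(M + (162 + 6*M)) = (-15 + M)/(162 + 7*M))
P(r(-39, 39)) - 1*3326375 = (-15 + 18)/(162 + 7*18) - 1*3326375 = 3/(162 + 126) - 3326375 = 3/288 - 3326375 = (1/288)*3 - 3326375 = 1/96 - 3326375 = -319331999/96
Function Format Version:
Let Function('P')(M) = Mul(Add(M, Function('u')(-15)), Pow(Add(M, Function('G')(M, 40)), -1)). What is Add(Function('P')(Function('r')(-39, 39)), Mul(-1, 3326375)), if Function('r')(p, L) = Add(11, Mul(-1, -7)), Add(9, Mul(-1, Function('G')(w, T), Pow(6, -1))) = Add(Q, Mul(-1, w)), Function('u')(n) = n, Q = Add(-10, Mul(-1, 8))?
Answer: Rational(-319331999, 96) ≈ -3.3264e+6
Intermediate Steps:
Q = -18 (Q = Add(-10, -8) = -18)
Function('G')(w, T) = Add(162, Mul(6, w)) (Function('G')(w, T) = Add(54, Mul(-6, Add(-18, Mul(-1, w)))) = Add(54, Add(108, Mul(6, w))) = Add(162, Mul(6, w)))
Function('r')(p, L) = 18 (Function('r')(p, L) = Add(11, 7) = 18)
Function('P')(M) = Mul(Pow(Add(162, Mul(7, M)), -1), Add(-15, M)) (Function('P')(M) = Mul(Add(M, -15), Pow(Add(M, Add(162, Mul(6, M))), -1)) = Mul(Add(-15, M), Pow(Add(162, Mul(7, M)), -1)) = Mul(Pow(Add(162, Mul(7, M)), -1), Add(-15, M)))
Add(Function('P')(Function('r')(-39, 39)), Mul(-1, 3326375)) = Add(Mul(Pow(Add(162, Mul(7, 18)), -1), Add(-15, 18)), Mul(-1, 3326375)) = Add(Mul(Pow(Add(162, 126), -1), 3), -3326375) = Add(Mul(Pow(288, -1), 3), -3326375) = Add(Mul(Rational(1, 288), 3), -3326375) = Add(Rational(1, 96), -3326375) = Rational(-319331999, 96)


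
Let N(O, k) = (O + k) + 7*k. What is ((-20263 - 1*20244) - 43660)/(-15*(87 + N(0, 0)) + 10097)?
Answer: -84167/8792 ≈ -9.5731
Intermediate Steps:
N(O, k) = O + 8*k
((-20263 - 1*20244) - 43660)/(-15*(87 + N(0, 0)) + 10097) = ((-20263 - 1*20244) - 43660)/(-15*(87 + (0 + 8*0)) + 10097) = ((-20263 - 20244) - 43660)/(-15*(87 + (0 + 0)) + 10097) = (-40507 - 43660)/(-15*(87 + 0) + 10097) = -84167/(-15*87 + 10097) = -84167/(-1305 + 10097) = -84167/8792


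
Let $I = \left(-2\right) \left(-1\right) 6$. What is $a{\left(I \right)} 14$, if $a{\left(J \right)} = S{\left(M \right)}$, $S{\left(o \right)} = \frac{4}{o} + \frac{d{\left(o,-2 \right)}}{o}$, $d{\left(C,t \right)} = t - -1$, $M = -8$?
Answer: $- \frac{21}{4} \approx -5.25$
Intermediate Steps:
$I = 12$ ($I = 2 \cdot 6 = 12$)
$d{\left(C,t \right)} = 1 + t$ ($d{\left(C,t \right)} = t + 1 = 1 + t$)
$S{\left(o \right)} = \frac{3}{o}$ ($S{\left(o \right)} = \frac{4}{o} + \frac{1 - 2}{o} = \frac{4}{o} - \frac{1}{o} = \frac{3}{o}$)
$a{\left(J \right)} = - \frac{3}{8}$ ($a{\left(J \right)} = \frac{3}{-8} = 3 \left(- \frac{1}{8}\right) = - \frac{3}{8}$)
$a{\left(I \right)} 14 = \left(- \frac{3}{8}\right) 14 = - \frac{21}{4}$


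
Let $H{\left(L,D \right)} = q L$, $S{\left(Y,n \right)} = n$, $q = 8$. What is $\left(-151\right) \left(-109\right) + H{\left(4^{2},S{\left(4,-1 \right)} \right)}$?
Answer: $16587$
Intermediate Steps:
$H{\left(L,D \right)} = 8 L$
$\left(-151\right) \left(-109\right) + H{\left(4^{2},S{\left(4,-1 \right)} \right)} = \left(-151\right) \left(-109\right) + 8 \cdot 4^{2} = 16459 + 8 \cdot 16 = 16459 + 128 = 16587$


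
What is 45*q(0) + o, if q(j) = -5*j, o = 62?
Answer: 62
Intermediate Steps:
45*q(0) + o = 45*(-5*0) + 62 = 45*0 + 62 = 0 + 62 = 62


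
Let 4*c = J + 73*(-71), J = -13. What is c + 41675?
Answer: 40376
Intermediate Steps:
c = -1299 (c = (-13 + 73*(-71))/4 = (-13 - 5183)/4 = (1/4)*(-5196) = -1299)
c + 41675 = -1299 + 41675 = 40376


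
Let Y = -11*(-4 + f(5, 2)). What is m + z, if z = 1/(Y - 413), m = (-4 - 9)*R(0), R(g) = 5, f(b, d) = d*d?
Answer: -26846/413 ≈ -65.002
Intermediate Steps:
f(b, d) = d**2
m = -65 (m = (-4 - 9)*5 = -13*5 = -65)
Y = 0 (Y = -11*(-4 + 2**2) = -11*(-4 + 4) = -11*0 = 0)
z = -1/413 (z = 1/(0 - 413) = 1/(-413) = -1/413 ≈ -0.0024213)
m + z = -65 - 1/413 = -26846/413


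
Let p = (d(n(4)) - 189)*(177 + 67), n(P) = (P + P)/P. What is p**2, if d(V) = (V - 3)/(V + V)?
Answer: 2132315329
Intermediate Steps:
n(P) = 2 (n(P) = (2*P)/P = 2)
d(V) = (-3 + V)/(2*V) (d(V) = (-3 + V)/((2*V)) = (-3 + V)*(1/(2*V)) = (-3 + V)/(2*V))
p = -46177 (p = ((1/2)*(-3 + 2)/2 - 189)*(177 + 67) = ((1/2)*(1/2)*(-1) - 189)*244 = (-1/4 - 189)*244 = -757/4*244 = -46177)
p**2 = (-46177)**2 = 2132315329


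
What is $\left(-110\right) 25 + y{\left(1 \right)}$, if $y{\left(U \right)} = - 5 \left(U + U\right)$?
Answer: $-2760$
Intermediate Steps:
$y{\left(U \right)} = - 10 U$ ($y{\left(U \right)} = - 5 \cdot 2 U = - 10 U$)
$\left(-110\right) 25 + y{\left(1 \right)} = \left(-110\right) 25 - 10 = -2750 - 10 = -2760$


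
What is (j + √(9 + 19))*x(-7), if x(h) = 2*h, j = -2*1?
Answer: 28 - 28*√7 ≈ -46.081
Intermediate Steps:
j = -2
(j + √(9 + 19))*x(-7) = (-2 + √(9 + 19))*(2*(-7)) = (-2 + √28)*(-14) = (-2 + 2*√7)*(-14) = 28 - 28*√7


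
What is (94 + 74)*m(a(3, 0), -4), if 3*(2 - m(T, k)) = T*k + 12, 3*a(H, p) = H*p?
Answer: -336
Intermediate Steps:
a(H, p) = H*p/3 (a(H, p) = (H*p)/3 = H*p/3)
m(T, k) = -2 - T*k/3 (m(T, k) = 2 - (T*k + 12)/3 = 2 - (12 + T*k)/3 = 2 + (-4 - T*k/3) = -2 - T*k/3)
(94 + 74)*m(a(3, 0), -4) = (94 + 74)*(-2 - ⅓*(⅓)*3*0*(-4)) = 168*(-2 - ⅓*0*(-4)) = 168*(-2 + 0) = 168*(-2) = -336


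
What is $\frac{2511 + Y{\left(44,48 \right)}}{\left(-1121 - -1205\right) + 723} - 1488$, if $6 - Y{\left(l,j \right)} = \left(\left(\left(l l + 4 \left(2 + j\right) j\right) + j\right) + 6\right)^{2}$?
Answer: $- \frac{135526399}{807} \approx -1.6794 \cdot 10^{5}$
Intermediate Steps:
$Y{\left(l,j \right)} = 6 - \left(6 + j + l^{2} + j \left(8 + 4 j\right)\right)^{2}$ ($Y{\left(l,j \right)} = 6 - \left(\left(\left(l l + 4 \left(2 + j\right) j\right) + j\right) + 6\right)^{2} = 6 - \left(\left(\left(l^{2} + \left(8 + 4 j\right) j\right) + j\right) + 6\right)^{2} = 6 - \left(\left(\left(l^{2} + j \left(8 + 4 j\right)\right) + j\right) + 6\right)^{2} = 6 - \left(\left(j + l^{2} + j \left(8 + 4 j\right)\right) + 6\right)^{2} = 6 - \left(6 + j + l^{2} + j \left(8 + 4 j\right)\right)^{2}$)
$\frac{2511 + Y{\left(44,48 \right)}}{\left(-1121 - -1205\right) + 723} - 1488 = \frac{2511 + \left(6 - \left(6 + 44^{2} + 4 \cdot 48^{2} + 9 \cdot 48\right)^{2}\right)}{\left(-1121 - -1205\right) + 723} - 1488 = \frac{2511 + \left(6 - \left(6 + 1936 + 4 \cdot 2304 + 432\right)^{2}\right)}{\left(-1121 + 1205\right) + 723} - 1488 = \frac{2511 + \left(6 - \left(6 + 1936 + 9216 + 432\right)^{2}\right)}{84 + 723} - 1488 = \frac{2511 + \left(6 - 11590^{2}\right)}{807} - 1488 = \left(2511 + \left(6 - 134328100\right)\right) \frac{1}{807} - 1488 = \left(2511 - 134328094\right) \frac{1}{807} - 1488 = \left(-134325583\right) \frac{1}{807} - 1488 = - \frac{134325583}{807} - 1488 = - \frac{135526399}{807}$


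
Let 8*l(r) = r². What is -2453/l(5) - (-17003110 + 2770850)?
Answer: 355786876/25 ≈ 1.4231e+7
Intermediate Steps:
l(r) = r²/8
-2453/l(5) - (-17003110 + 2770850) = -2453/((⅛)*5²) - (-17003110 + 2770850) = -2453/((⅛)*25) - 3670/(1/(-3423 + (-1210 + 755))) = -2453/25/8 - 3670/(1/(-3423 - 455)) = -2453*8/25 - 3670/(1/(-3878)) = -19624/25 - 3670/(-1/3878) = -19624/25 - 3670*(-3878) = -19624/25 + 14232260 = 355786876/25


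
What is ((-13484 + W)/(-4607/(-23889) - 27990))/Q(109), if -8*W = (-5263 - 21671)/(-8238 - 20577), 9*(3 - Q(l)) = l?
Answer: -111383368394769/2106536989791320 ≈ -0.052875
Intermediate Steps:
Q(l) = 3 - l/9
W = -4489/38420 (W = -(-5263 - 21671)/(8*(-8238 - 20577)) = -(-13467)/(4*(-28815)) = -(-13467)*(-1)/(4*28815) = -⅛*8978/9605 = -4489/38420 ≈ -0.11684)
((-13484 + W)/(-4607/(-23889) - 27990))/Q(109) = ((-13484 - 4489/38420)/(-4607/(-23889) - 27990))/(3 - ⅑*109) = (-518059769/(38420*(-4607*(-1/23889) - 27990)))/(3 - 109/9) = (-518059769/(38420*(4607/23889 - 27990)))/(-82/9) = -518059769/(38420*(-668648503/23889))*(-9/82) = -518059769/38420*(-23889/668648503)*(-9/82) = (12375929821641/25689475485260)*(-9/82) = -111383368394769/2106536989791320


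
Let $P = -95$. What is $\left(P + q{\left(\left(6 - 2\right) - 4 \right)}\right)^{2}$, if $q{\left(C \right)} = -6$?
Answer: $10201$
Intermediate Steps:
$\left(P + q{\left(\left(6 - 2\right) - 4 \right)}\right)^{2} = \left(-95 - 6\right)^{2} = \left(-101\right)^{2} = 10201$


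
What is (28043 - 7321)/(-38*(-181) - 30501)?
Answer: -20722/23623 ≈ -0.87720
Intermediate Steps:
(28043 - 7321)/(-38*(-181) - 30501) = 20722/(6878 - 30501) = 20722/(-23623) = 20722*(-1/23623) = -20722/23623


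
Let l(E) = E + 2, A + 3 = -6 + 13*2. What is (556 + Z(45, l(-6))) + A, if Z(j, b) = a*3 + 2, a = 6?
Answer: 593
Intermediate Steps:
A = 17 (A = -3 + (-6 + 13*2) = -3 + (-6 + 26) = -3 + 20 = 17)
l(E) = 2 + E
Z(j, b) = 20 (Z(j, b) = 6*3 + 2 = 18 + 2 = 20)
(556 + Z(45, l(-6))) + A = (556 + 20) + 17 = 576 + 17 = 593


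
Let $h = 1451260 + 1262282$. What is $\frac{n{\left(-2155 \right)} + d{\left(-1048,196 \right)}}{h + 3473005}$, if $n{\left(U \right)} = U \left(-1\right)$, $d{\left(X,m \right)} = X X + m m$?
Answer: $\frac{1138875}{6186547} \approx 0.18409$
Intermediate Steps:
$d{\left(X,m \right)} = X^{2} + m^{2}$
$h = 2713542$
$n{\left(U \right)} = - U$
$\frac{n{\left(-2155 \right)} + d{\left(-1048,196 \right)}}{h + 3473005} = \frac{\left(-1\right) \left(-2155\right) + \left(\left(-1048\right)^{2} + 196^{2}\right)}{2713542 + 3473005} = \frac{2155 + \left(1098304 + 38416\right)}{6186547} = \left(2155 + 1136720\right) \frac{1}{6186547} = 1138875 \cdot \frac{1}{6186547} = \frac{1138875}{6186547}$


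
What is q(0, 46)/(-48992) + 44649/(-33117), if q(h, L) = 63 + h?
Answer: -729843393/540822688 ≈ -1.3495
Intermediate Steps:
q(0, 46)/(-48992) + 44649/(-33117) = (63 + 0)/(-48992) + 44649/(-33117) = 63*(-1/48992) + 44649*(-1/33117) = -63/48992 - 14883/11039 = -729843393/540822688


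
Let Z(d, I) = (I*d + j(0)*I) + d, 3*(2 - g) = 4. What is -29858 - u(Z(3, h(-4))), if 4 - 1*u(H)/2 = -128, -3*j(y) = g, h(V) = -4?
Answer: -30122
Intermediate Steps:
g = 2/3 (g = 2 - 1/3*4 = 2 - 4/3 = 2/3 ≈ 0.66667)
j(y) = -2/9 (j(y) = -1/3*2/3 = -2/9)
Z(d, I) = d - 2*I/9 + I*d (Z(d, I) = (I*d - 2*I/9) + d = (-2*I/9 + I*d) + d = d - 2*I/9 + I*d)
u(H) = 264 (u(H) = 8 - 2*(-128) = 8 + 256 = 264)
-29858 - u(Z(3, h(-4))) = -29858 - 1*264 = -29858 - 264 = -30122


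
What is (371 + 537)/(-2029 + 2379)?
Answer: 454/175 ≈ 2.5943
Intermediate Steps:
(371 + 537)/(-2029 + 2379) = 908/350 = 908*(1/350) = 454/175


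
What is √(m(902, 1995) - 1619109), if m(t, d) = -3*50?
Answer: I*√1619259 ≈ 1272.5*I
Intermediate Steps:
m(t, d) = -150
√(m(902, 1995) - 1619109) = √(-150 - 1619109) = √(-1619259) = I*√1619259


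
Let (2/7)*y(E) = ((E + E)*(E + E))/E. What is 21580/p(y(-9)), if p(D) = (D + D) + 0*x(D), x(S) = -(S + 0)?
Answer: -5395/63 ≈ -85.635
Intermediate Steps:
x(S) = -S
y(E) = 14*E (y(E) = 7*(((E + E)*(E + E))/E)/2 = 7*(((2*E)*(2*E))/E)/2 = 7*((4*E²)/E)/2 = 7*(4*E)/2 = 14*E)
p(D) = 2*D (p(D) = (D + D) + 0*(-D) = 2*D + 0 = 2*D)
21580/p(y(-9)) = 21580/((2*(14*(-9)))) = 21580/((2*(-126))) = 21580/(-252) = 21580*(-1/252) = -5395/63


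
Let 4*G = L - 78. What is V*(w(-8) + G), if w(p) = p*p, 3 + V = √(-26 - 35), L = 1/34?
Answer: -18159/136 + 6053*I*√61/136 ≈ -133.52 + 347.61*I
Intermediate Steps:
L = 1/34 ≈ 0.029412
V = -3 + I*√61 (V = -3 + √(-26 - 35) = -3 + √(-61) = -3 + I*√61 ≈ -3.0 + 7.8102*I)
G = -2651/136 (G = (1/34 - 78)/4 = (¼)*(-2651/34) = -2651/136 ≈ -19.493)
w(p) = p²
V*(w(-8) + G) = (-3 + I*√61)*((-8)² - 2651/136) = (-3 + I*√61)*(64 - 2651/136) = (-3 + I*√61)*(6053/136) = -18159/136 + 6053*I*√61/136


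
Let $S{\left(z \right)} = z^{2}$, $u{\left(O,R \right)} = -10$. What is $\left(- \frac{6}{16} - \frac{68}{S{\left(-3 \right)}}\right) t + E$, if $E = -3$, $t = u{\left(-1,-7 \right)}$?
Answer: $\frac{2747}{36} \approx 76.306$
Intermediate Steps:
$t = -10$
$\left(- \frac{6}{16} - \frac{68}{S{\left(-3 \right)}}\right) t + E = \left(- \frac{6}{16} - \frac{68}{\left(-3\right)^{2}}\right) \left(-10\right) - 3 = \left(\left(-6\right) \frac{1}{16} - \frac{68}{9}\right) \left(-10\right) - 3 = \left(- \frac{3}{8} - \frac{68}{9}\right) \left(-10\right) - 3 = \left(- \frac{571}{72}\right) \left(-10\right) - 3 = \frac{2855}{36} - 3 = \frac{2747}{36}$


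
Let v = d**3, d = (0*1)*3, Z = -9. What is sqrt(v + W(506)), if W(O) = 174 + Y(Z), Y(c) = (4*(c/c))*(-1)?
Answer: sqrt(170) ≈ 13.038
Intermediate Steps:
Y(c) = -4 (Y(c) = (4*1)*(-1) = 4*(-1) = -4)
d = 0 (d = 0*3 = 0)
W(O) = 170 (W(O) = 174 - 4 = 170)
v = 0 (v = 0**3 = 0)
sqrt(v + W(506)) = sqrt(0 + 170) = sqrt(170)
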